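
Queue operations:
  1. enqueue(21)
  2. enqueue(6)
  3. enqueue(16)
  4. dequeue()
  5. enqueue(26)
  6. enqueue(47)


enqueue(21) -> [21]
enqueue(6) -> [21, 6]
enqueue(16) -> [21, 6, 16]
dequeue()->21, [6, 16]
enqueue(26) -> [6, 16, 26]
enqueue(47) -> [6, 16, 26, 47]

Final queue: [6, 16, 26, 47]


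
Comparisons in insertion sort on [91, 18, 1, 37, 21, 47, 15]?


Algorithm: insertion sort
Input: [91, 18, 1, 37, 21, 47, 15]
Sorted: [1, 15, 18, 21, 37, 47, 91]

16


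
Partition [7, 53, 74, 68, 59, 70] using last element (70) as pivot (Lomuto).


Pivot: 70
  7 <= 70: advance i (no swap)
  53 <= 70: advance i (no swap)
  68 <= 70: swap -> [7, 53, 68, 74, 59, 70]
  59 <= 70: swap -> [7, 53, 68, 59, 74, 70]
Place pivot at 4: [7, 53, 68, 59, 70, 74]

Partitioned: [7, 53, 68, 59, 70, 74]


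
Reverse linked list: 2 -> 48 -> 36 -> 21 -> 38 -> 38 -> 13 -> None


Step 1: curr=2, set curr.next=prev(None) | reversed so far: 2
Step 2: curr=48, set curr.next=prev(2) | reversed so far: 48 -> 2
Step 3: curr=36, set curr.next=prev(48) | reversed so far: 36 -> 48 -> 2
Step 4: curr=21, set curr.next=prev(36) | reversed so far: 21 -> 36 -> 48 -> 2
Step 5: curr=38, set curr.next=prev(21) | reversed so far: 38 -> 21 -> 36 -> 48 -> 2
Step 6: curr=38, set curr.next=prev(38) | reversed so far: 38 -> 38 -> 21 -> 36 -> 48 -> 2
Step 7: curr=13, set curr.next=prev(38) | reversed so far: 13 -> 38 -> 38 -> 21 -> 36 -> 48 -> 2

13 -> 38 -> 38 -> 21 -> 36 -> 48 -> 2 -> None


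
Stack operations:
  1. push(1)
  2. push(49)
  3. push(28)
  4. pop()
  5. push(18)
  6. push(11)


push(1) -> [1]
push(49) -> [1, 49]
push(28) -> [1, 49, 28]
pop()->28, [1, 49]
push(18) -> [1, 49, 18]
push(11) -> [1, 49, 18, 11]

Final stack: [1, 49, 18, 11]


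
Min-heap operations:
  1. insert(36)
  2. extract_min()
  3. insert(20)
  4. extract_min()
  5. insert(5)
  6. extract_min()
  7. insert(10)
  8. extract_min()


insert(36) -> [36]
extract_min()->36, []
insert(20) -> [20]
extract_min()->20, []
insert(5) -> [5]
extract_min()->5, []
insert(10) -> [10]
extract_min()->10, []

Final heap: []


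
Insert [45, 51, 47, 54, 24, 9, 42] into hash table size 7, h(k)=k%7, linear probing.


Insert 45: h=3 -> slot 3
Insert 51: h=2 -> slot 2
Insert 47: h=5 -> slot 5
Insert 54: h=5, 1 probes -> slot 6
Insert 24: h=3, 1 probes -> slot 4
Insert 9: h=2, 5 probes -> slot 0
Insert 42: h=0, 1 probes -> slot 1

Table: [9, 42, 51, 45, 24, 47, 54]


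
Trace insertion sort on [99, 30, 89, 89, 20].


Initial: [99, 30, 89, 89, 20]
Insert 30: [30, 99, 89, 89, 20]
Insert 89: [30, 89, 99, 89, 20]
Insert 89: [30, 89, 89, 99, 20]
Insert 20: [20, 30, 89, 89, 99]

Sorted: [20, 30, 89, 89, 99]


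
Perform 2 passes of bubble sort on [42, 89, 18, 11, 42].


Initial: [42, 89, 18, 11, 42]
Pass 1: [42, 18, 11, 42, 89] (3 swaps)
Pass 2: [18, 11, 42, 42, 89] (2 swaps)

After 2 passes: [18, 11, 42, 42, 89]


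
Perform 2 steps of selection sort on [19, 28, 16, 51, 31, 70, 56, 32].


Initial: [19, 28, 16, 51, 31, 70, 56, 32]
Step 1: min=16 at 2
  Swap: [16, 28, 19, 51, 31, 70, 56, 32]
Step 2: min=19 at 2
  Swap: [16, 19, 28, 51, 31, 70, 56, 32]

After 2 steps: [16, 19, 28, 51, 31, 70, 56, 32]


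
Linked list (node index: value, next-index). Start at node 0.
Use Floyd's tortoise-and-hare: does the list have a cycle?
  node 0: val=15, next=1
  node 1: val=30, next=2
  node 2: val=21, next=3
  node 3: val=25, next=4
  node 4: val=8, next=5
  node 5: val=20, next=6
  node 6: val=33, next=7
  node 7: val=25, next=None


Floyd's tortoise (slow, +1) and hare (fast, +2):
  init: slow=0, fast=0
  step 1: slow=1, fast=2
  step 2: slow=2, fast=4
  step 3: slow=3, fast=6
  step 4: fast 6->7->None, no cycle

Cycle: no


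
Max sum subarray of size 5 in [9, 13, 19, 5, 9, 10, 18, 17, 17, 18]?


[0:5]: 55
[1:6]: 56
[2:7]: 61
[3:8]: 59
[4:9]: 71
[5:10]: 80

Max: 80 at [5:10]


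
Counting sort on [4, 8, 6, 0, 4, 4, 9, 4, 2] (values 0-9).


Input: [4, 8, 6, 0, 4, 4, 9, 4, 2]
Counts: [1, 0, 1, 0, 4, 0, 1, 0, 1, 1]

Sorted: [0, 2, 4, 4, 4, 4, 6, 8, 9]


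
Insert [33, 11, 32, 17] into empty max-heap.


Insert 33: [33]
Insert 11: [33, 11]
Insert 32: [33, 11, 32]
Insert 17: [33, 17, 32, 11]

Final heap: [33, 17, 32, 11]


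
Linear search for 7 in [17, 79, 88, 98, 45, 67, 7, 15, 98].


i=0: 17!=7
i=1: 79!=7
i=2: 88!=7
i=3: 98!=7
i=4: 45!=7
i=5: 67!=7
i=6: 7==7 found!

Found at 6, 7 comps


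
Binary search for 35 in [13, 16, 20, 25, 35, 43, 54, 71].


Step 1: lo=0, hi=7, mid=3, val=25
Step 2: lo=4, hi=7, mid=5, val=43
Step 3: lo=4, hi=4, mid=4, val=35

Found at index 4


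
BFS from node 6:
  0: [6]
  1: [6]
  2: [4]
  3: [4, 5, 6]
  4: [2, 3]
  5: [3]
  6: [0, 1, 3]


Visit 6, enqueue [0, 1, 3]
Visit 0, enqueue []
Visit 1, enqueue []
Visit 3, enqueue [4, 5]
Visit 4, enqueue [2]
Visit 5, enqueue []
Visit 2, enqueue []

BFS order: [6, 0, 1, 3, 4, 5, 2]


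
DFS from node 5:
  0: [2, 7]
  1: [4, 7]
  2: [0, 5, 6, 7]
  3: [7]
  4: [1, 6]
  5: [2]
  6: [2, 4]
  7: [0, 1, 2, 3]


Visit 5, push [2]
Visit 2, push [7, 6, 0]
Visit 0, push [7]
Visit 7, push [3, 1]
Visit 1, push [4]
Visit 4, push [6]
Visit 6, push []
Visit 3, push []

DFS order: [5, 2, 0, 7, 1, 4, 6, 3]


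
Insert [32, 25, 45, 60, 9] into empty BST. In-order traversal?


Insert 32: root
Insert 25: L from 32
Insert 45: R from 32
Insert 60: R from 32 -> R from 45
Insert 9: L from 32 -> L from 25

In-order: [9, 25, 32, 45, 60]


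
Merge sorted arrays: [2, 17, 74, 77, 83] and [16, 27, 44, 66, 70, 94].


Take 2 from A
Take 16 from B
Take 17 from A
Take 27 from B
Take 44 from B
Take 66 from B
Take 70 from B
Take 74 from A
Take 77 from A
Take 83 from A

Merged: [2, 16, 17, 27, 44, 66, 70, 74, 77, 83, 94]


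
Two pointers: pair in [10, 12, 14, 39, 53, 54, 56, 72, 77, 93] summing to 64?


lo=0(10)+hi=9(93)=103
lo=0(10)+hi=8(77)=87
lo=0(10)+hi=7(72)=82
lo=0(10)+hi=6(56)=66
lo=0(10)+hi=5(54)=64

Yes: 10+54=64


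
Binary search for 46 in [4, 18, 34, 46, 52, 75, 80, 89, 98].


Step 1: lo=0, hi=8, mid=4, val=52
Step 2: lo=0, hi=3, mid=1, val=18
Step 3: lo=2, hi=3, mid=2, val=34
Step 4: lo=3, hi=3, mid=3, val=46

Found at index 3


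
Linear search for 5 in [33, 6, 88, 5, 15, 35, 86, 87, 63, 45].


i=0: 33!=5
i=1: 6!=5
i=2: 88!=5
i=3: 5==5 found!

Found at 3, 4 comps


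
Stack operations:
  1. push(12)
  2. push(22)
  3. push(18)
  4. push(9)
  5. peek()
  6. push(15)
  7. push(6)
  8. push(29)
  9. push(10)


push(12) -> [12]
push(22) -> [12, 22]
push(18) -> [12, 22, 18]
push(9) -> [12, 22, 18, 9]
peek()->9
push(15) -> [12, 22, 18, 9, 15]
push(6) -> [12, 22, 18, 9, 15, 6]
push(29) -> [12, 22, 18, 9, 15, 6, 29]
push(10) -> [12, 22, 18, 9, 15, 6, 29, 10]

Final stack: [12, 22, 18, 9, 15, 6, 29, 10]


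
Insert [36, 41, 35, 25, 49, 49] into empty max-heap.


Insert 36: [36]
Insert 41: [41, 36]
Insert 35: [41, 36, 35]
Insert 25: [41, 36, 35, 25]
Insert 49: [49, 41, 35, 25, 36]
Insert 49: [49, 41, 49, 25, 36, 35]

Final heap: [49, 41, 49, 25, 36, 35]


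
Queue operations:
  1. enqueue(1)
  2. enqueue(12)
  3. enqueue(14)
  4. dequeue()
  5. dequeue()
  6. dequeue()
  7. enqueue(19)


enqueue(1) -> [1]
enqueue(12) -> [1, 12]
enqueue(14) -> [1, 12, 14]
dequeue()->1, [12, 14]
dequeue()->12, [14]
dequeue()->14, []
enqueue(19) -> [19]

Final queue: [19]


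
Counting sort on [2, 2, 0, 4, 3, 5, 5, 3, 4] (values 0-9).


Input: [2, 2, 0, 4, 3, 5, 5, 3, 4]
Counts: [1, 0, 2, 2, 2, 2, 0, 0, 0, 0]

Sorted: [0, 2, 2, 3, 3, 4, 4, 5, 5]


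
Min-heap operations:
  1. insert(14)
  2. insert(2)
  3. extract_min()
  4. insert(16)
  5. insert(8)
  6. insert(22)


insert(14) -> [14]
insert(2) -> [2, 14]
extract_min()->2, [14]
insert(16) -> [14, 16]
insert(8) -> [8, 16, 14]
insert(22) -> [8, 16, 14, 22]

Final heap: [8, 16, 14, 22]


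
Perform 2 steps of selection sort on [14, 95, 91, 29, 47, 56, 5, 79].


Initial: [14, 95, 91, 29, 47, 56, 5, 79]
Step 1: min=5 at 6
  Swap: [5, 95, 91, 29, 47, 56, 14, 79]
Step 2: min=14 at 6
  Swap: [5, 14, 91, 29, 47, 56, 95, 79]

After 2 steps: [5, 14, 91, 29, 47, 56, 95, 79]


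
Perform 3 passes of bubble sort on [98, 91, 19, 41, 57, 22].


Initial: [98, 91, 19, 41, 57, 22]
Pass 1: [91, 19, 41, 57, 22, 98] (5 swaps)
Pass 2: [19, 41, 57, 22, 91, 98] (4 swaps)
Pass 3: [19, 41, 22, 57, 91, 98] (1 swaps)

After 3 passes: [19, 41, 22, 57, 91, 98]


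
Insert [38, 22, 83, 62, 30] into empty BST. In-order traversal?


Insert 38: root
Insert 22: L from 38
Insert 83: R from 38
Insert 62: R from 38 -> L from 83
Insert 30: L from 38 -> R from 22

In-order: [22, 30, 38, 62, 83]


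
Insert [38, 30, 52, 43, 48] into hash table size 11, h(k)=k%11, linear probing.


Insert 38: h=5 -> slot 5
Insert 30: h=8 -> slot 8
Insert 52: h=8, 1 probes -> slot 9
Insert 43: h=10 -> slot 10
Insert 48: h=4 -> slot 4

Table: [None, None, None, None, 48, 38, None, None, 30, 52, 43]


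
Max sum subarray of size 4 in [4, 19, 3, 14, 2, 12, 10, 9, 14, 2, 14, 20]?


[0:4]: 40
[1:5]: 38
[2:6]: 31
[3:7]: 38
[4:8]: 33
[5:9]: 45
[6:10]: 35
[7:11]: 39
[8:12]: 50

Max: 50 at [8:12]


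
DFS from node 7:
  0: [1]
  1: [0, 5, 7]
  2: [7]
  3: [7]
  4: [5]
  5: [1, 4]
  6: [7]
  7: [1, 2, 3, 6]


Visit 7, push [6, 3, 2, 1]
Visit 1, push [5, 0]
Visit 0, push []
Visit 5, push [4]
Visit 4, push []
Visit 2, push []
Visit 3, push []
Visit 6, push []

DFS order: [7, 1, 0, 5, 4, 2, 3, 6]


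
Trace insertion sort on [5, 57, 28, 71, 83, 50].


Initial: [5, 57, 28, 71, 83, 50]
Insert 57: [5, 57, 28, 71, 83, 50]
Insert 28: [5, 28, 57, 71, 83, 50]
Insert 71: [5, 28, 57, 71, 83, 50]
Insert 83: [5, 28, 57, 71, 83, 50]
Insert 50: [5, 28, 50, 57, 71, 83]

Sorted: [5, 28, 50, 57, 71, 83]


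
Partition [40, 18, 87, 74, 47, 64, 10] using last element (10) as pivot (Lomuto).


Pivot: 10
Place pivot at 0: [10, 18, 87, 74, 47, 64, 40]

Partitioned: [10, 18, 87, 74, 47, 64, 40]


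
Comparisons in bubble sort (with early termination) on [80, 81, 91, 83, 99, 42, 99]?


Algorithm: bubble sort (with early termination)
Input: [80, 81, 91, 83, 99, 42, 99]
Sorted: [42, 80, 81, 83, 91, 99, 99]

21


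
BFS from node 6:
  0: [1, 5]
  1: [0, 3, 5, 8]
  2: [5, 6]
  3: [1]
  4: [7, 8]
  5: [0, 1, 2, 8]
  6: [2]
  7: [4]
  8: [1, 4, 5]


Visit 6, enqueue [2]
Visit 2, enqueue [5]
Visit 5, enqueue [0, 1, 8]
Visit 0, enqueue []
Visit 1, enqueue [3]
Visit 8, enqueue [4]
Visit 3, enqueue []
Visit 4, enqueue [7]
Visit 7, enqueue []

BFS order: [6, 2, 5, 0, 1, 8, 3, 4, 7]


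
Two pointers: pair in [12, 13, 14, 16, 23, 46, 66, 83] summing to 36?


lo=0(12)+hi=7(83)=95
lo=0(12)+hi=6(66)=78
lo=0(12)+hi=5(46)=58
lo=0(12)+hi=4(23)=35
lo=1(13)+hi=4(23)=36

Yes: 13+23=36


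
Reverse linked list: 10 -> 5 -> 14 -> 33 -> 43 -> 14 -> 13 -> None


Step 1: curr=10, set curr.next=prev(None) | reversed so far: 10
Step 2: curr=5, set curr.next=prev(10) | reversed so far: 5 -> 10
Step 3: curr=14, set curr.next=prev(5) | reversed so far: 14 -> 5 -> 10
Step 4: curr=33, set curr.next=prev(14) | reversed so far: 33 -> 14 -> 5 -> 10
Step 5: curr=43, set curr.next=prev(33) | reversed so far: 43 -> 33 -> 14 -> 5 -> 10
Step 6: curr=14, set curr.next=prev(43) | reversed so far: 14 -> 43 -> 33 -> 14 -> 5 -> 10
Step 7: curr=13, set curr.next=prev(14) | reversed so far: 13 -> 14 -> 43 -> 33 -> 14 -> 5 -> 10

13 -> 14 -> 43 -> 33 -> 14 -> 5 -> 10 -> None


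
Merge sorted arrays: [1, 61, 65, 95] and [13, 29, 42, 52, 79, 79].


Take 1 from A
Take 13 from B
Take 29 from B
Take 42 from B
Take 52 from B
Take 61 from A
Take 65 from A
Take 79 from B
Take 79 from B

Merged: [1, 13, 29, 42, 52, 61, 65, 79, 79, 95]


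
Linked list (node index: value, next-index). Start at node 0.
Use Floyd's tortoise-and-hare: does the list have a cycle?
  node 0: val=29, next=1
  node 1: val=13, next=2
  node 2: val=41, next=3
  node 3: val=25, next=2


Floyd's tortoise (slow, +1) and hare (fast, +2):
  init: slow=0, fast=0
  step 1: slow=1, fast=2
  step 2: slow=2, fast=2
  slow == fast at node 2: cycle detected

Cycle: yes


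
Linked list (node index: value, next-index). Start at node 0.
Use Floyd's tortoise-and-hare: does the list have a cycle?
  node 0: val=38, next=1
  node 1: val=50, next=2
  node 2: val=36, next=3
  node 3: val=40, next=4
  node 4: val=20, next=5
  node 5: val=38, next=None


Floyd's tortoise (slow, +1) and hare (fast, +2):
  init: slow=0, fast=0
  step 1: slow=1, fast=2
  step 2: slow=2, fast=4
  step 3: fast 4->5->None, no cycle

Cycle: no


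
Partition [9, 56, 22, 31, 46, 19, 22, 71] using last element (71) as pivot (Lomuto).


Pivot: 71
  9 <= 71: advance i (no swap)
  56 <= 71: advance i (no swap)
  22 <= 71: advance i (no swap)
  31 <= 71: advance i (no swap)
  46 <= 71: advance i (no swap)
  19 <= 71: advance i (no swap)
  22 <= 71: advance i (no swap)
Place pivot at 7: [9, 56, 22, 31, 46, 19, 22, 71]

Partitioned: [9, 56, 22, 31, 46, 19, 22, 71]


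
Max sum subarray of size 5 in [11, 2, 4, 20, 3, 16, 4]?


[0:5]: 40
[1:6]: 45
[2:7]: 47

Max: 47 at [2:7]


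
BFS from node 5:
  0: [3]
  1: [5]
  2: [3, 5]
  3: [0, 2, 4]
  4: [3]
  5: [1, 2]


Visit 5, enqueue [1, 2]
Visit 1, enqueue []
Visit 2, enqueue [3]
Visit 3, enqueue [0, 4]
Visit 0, enqueue []
Visit 4, enqueue []

BFS order: [5, 1, 2, 3, 0, 4]


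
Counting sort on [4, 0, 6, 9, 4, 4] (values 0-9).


Input: [4, 0, 6, 9, 4, 4]
Counts: [1, 0, 0, 0, 3, 0, 1, 0, 0, 1]

Sorted: [0, 4, 4, 4, 6, 9]


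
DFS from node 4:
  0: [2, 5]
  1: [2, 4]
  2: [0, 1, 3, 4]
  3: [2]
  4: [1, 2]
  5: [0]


Visit 4, push [2, 1]
Visit 1, push [2]
Visit 2, push [3, 0]
Visit 0, push [5]
Visit 5, push []
Visit 3, push []

DFS order: [4, 1, 2, 0, 5, 3]


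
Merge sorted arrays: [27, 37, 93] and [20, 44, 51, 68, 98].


Take 20 from B
Take 27 from A
Take 37 from A
Take 44 from B
Take 51 from B
Take 68 from B
Take 93 from A

Merged: [20, 27, 37, 44, 51, 68, 93, 98]


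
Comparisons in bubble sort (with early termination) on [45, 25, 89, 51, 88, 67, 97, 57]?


Algorithm: bubble sort (with early termination)
Input: [45, 25, 89, 51, 88, 67, 97, 57]
Sorted: [25, 45, 51, 57, 67, 88, 89, 97]

25


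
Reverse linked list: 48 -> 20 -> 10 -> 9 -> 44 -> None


Step 1: curr=48, set curr.next=prev(None) | reversed so far: 48
Step 2: curr=20, set curr.next=prev(48) | reversed so far: 20 -> 48
Step 3: curr=10, set curr.next=prev(20) | reversed so far: 10 -> 20 -> 48
Step 4: curr=9, set curr.next=prev(10) | reversed so far: 9 -> 10 -> 20 -> 48
Step 5: curr=44, set curr.next=prev(9) | reversed so far: 44 -> 9 -> 10 -> 20 -> 48

44 -> 9 -> 10 -> 20 -> 48 -> None


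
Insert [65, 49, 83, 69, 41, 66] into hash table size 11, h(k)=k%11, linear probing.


Insert 65: h=10 -> slot 10
Insert 49: h=5 -> slot 5
Insert 83: h=6 -> slot 6
Insert 69: h=3 -> slot 3
Insert 41: h=8 -> slot 8
Insert 66: h=0 -> slot 0

Table: [66, None, None, 69, None, 49, 83, None, 41, None, 65]


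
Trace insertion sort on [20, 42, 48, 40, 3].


Initial: [20, 42, 48, 40, 3]
Insert 42: [20, 42, 48, 40, 3]
Insert 48: [20, 42, 48, 40, 3]
Insert 40: [20, 40, 42, 48, 3]
Insert 3: [3, 20, 40, 42, 48]

Sorted: [3, 20, 40, 42, 48]


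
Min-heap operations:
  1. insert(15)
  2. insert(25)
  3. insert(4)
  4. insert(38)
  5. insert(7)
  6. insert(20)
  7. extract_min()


insert(15) -> [15]
insert(25) -> [15, 25]
insert(4) -> [4, 25, 15]
insert(38) -> [4, 25, 15, 38]
insert(7) -> [4, 7, 15, 38, 25]
insert(20) -> [4, 7, 15, 38, 25, 20]
extract_min()->4, [7, 20, 15, 38, 25]

Final heap: [7, 20, 15, 38, 25]


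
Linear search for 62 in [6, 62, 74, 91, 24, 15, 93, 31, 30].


i=0: 6!=62
i=1: 62==62 found!

Found at 1, 2 comps


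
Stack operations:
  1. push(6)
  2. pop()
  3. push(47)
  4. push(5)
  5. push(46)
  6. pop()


push(6) -> [6]
pop()->6, []
push(47) -> [47]
push(5) -> [47, 5]
push(46) -> [47, 5, 46]
pop()->46, [47, 5]

Final stack: [47, 5]


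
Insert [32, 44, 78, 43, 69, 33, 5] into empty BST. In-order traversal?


Insert 32: root
Insert 44: R from 32
Insert 78: R from 32 -> R from 44
Insert 43: R from 32 -> L from 44
Insert 69: R from 32 -> R from 44 -> L from 78
Insert 33: R from 32 -> L from 44 -> L from 43
Insert 5: L from 32

In-order: [5, 32, 33, 43, 44, 69, 78]


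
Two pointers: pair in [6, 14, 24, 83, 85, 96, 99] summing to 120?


lo=0(6)+hi=6(99)=105
lo=1(14)+hi=6(99)=113
lo=2(24)+hi=6(99)=123
lo=2(24)+hi=5(96)=120

Yes: 24+96=120


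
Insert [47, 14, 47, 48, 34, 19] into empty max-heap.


Insert 47: [47]
Insert 14: [47, 14]
Insert 47: [47, 14, 47]
Insert 48: [48, 47, 47, 14]
Insert 34: [48, 47, 47, 14, 34]
Insert 19: [48, 47, 47, 14, 34, 19]

Final heap: [48, 47, 47, 14, 34, 19]


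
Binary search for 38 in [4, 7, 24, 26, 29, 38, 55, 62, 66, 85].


Step 1: lo=0, hi=9, mid=4, val=29
Step 2: lo=5, hi=9, mid=7, val=62
Step 3: lo=5, hi=6, mid=5, val=38

Found at index 5


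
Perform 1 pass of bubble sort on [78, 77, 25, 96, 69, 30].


Initial: [78, 77, 25, 96, 69, 30]
Pass 1: [77, 25, 78, 69, 30, 96] (4 swaps)

After 1 pass: [77, 25, 78, 69, 30, 96]


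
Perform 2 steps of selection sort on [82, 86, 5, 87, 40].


Initial: [82, 86, 5, 87, 40]
Step 1: min=5 at 2
  Swap: [5, 86, 82, 87, 40]
Step 2: min=40 at 4
  Swap: [5, 40, 82, 87, 86]

After 2 steps: [5, 40, 82, 87, 86]


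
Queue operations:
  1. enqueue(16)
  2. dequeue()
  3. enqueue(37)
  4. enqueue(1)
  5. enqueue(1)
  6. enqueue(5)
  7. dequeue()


enqueue(16) -> [16]
dequeue()->16, []
enqueue(37) -> [37]
enqueue(1) -> [37, 1]
enqueue(1) -> [37, 1, 1]
enqueue(5) -> [37, 1, 1, 5]
dequeue()->37, [1, 1, 5]

Final queue: [1, 1, 5]


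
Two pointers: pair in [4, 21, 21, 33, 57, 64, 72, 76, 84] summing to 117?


lo=0(4)+hi=8(84)=88
lo=1(21)+hi=8(84)=105
lo=2(21)+hi=8(84)=105
lo=3(33)+hi=8(84)=117

Yes: 33+84=117


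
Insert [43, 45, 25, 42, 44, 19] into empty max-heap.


Insert 43: [43]
Insert 45: [45, 43]
Insert 25: [45, 43, 25]
Insert 42: [45, 43, 25, 42]
Insert 44: [45, 44, 25, 42, 43]
Insert 19: [45, 44, 25, 42, 43, 19]

Final heap: [45, 44, 25, 42, 43, 19]


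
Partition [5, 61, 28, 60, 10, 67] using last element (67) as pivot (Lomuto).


Pivot: 67
  5 <= 67: advance i (no swap)
  61 <= 67: advance i (no swap)
  28 <= 67: advance i (no swap)
  60 <= 67: advance i (no swap)
  10 <= 67: advance i (no swap)
Place pivot at 5: [5, 61, 28, 60, 10, 67]

Partitioned: [5, 61, 28, 60, 10, 67]


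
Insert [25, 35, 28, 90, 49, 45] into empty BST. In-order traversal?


Insert 25: root
Insert 35: R from 25
Insert 28: R from 25 -> L from 35
Insert 90: R from 25 -> R from 35
Insert 49: R from 25 -> R from 35 -> L from 90
Insert 45: R from 25 -> R from 35 -> L from 90 -> L from 49

In-order: [25, 28, 35, 45, 49, 90]


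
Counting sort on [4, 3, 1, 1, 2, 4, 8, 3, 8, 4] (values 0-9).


Input: [4, 3, 1, 1, 2, 4, 8, 3, 8, 4]
Counts: [0, 2, 1, 2, 3, 0, 0, 0, 2, 0]

Sorted: [1, 1, 2, 3, 3, 4, 4, 4, 8, 8]


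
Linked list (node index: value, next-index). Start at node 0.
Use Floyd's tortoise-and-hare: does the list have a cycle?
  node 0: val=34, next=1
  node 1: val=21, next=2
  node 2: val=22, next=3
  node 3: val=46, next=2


Floyd's tortoise (slow, +1) and hare (fast, +2):
  init: slow=0, fast=0
  step 1: slow=1, fast=2
  step 2: slow=2, fast=2
  slow == fast at node 2: cycle detected

Cycle: yes


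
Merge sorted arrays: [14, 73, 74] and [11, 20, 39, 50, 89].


Take 11 from B
Take 14 from A
Take 20 from B
Take 39 from B
Take 50 from B
Take 73 from A
Take 74 from A

Merged: [11, 14, 20, 39, 50, 73, 74, 89]


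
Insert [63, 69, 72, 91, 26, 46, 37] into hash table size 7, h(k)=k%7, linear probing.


Insert 63: h=0 -> slot 0
Insert 69: h=6 -> slot 6
Insert 72: h=2 -> slot 2
Insert 91: h=0, 1 probes -> slot 1
Insert 26: h=5 -> slot 5
Insert 46: h=4 -> slot 4
Insert 37: h=2, 1 probes -> slot 3

Table: [63, 91, 72, 37, 46, 26, 69]


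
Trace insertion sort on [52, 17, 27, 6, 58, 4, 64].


Initial: [52, 17, 27, 6, 58, 4, 64]
Insert 17: [17, 52, 27, 6, 58, 4, 64]
Insert 27: [17, 27, 52, 6, 58, 4, 64]
Insert 6: [6, 17, 27, 52, 58, 4, 64]
Insert 58: [6, 17, 27, 52, 58, 4, 64]
Insert 4: [4, 6, 17, 27, 52, 58, 64]
Insert 64: [4, 6, 17, 27, 52, 58, 64]

Sorted: [4, 6, 17, 27, 52, 58, 64]


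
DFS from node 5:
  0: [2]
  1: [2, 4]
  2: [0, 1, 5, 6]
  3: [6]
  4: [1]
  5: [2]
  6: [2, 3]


Visit 5, push [2]
Visit 2, push [6, 1, 0]
Visit 0, push []
Visit 1, push [4]
Visit 4, push []
Visit 6, push [3]
Visit 3, push []

DFS order: [5, 2, 0, 1, 4, 6, 3]


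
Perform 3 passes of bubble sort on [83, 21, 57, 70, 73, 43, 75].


Initial: [83, 21, 57, 70, 73, 43, 75]
Pass 1: [21, 57, 70, 73, 43, 75, 83] (6 swaps)
Pass 2: [21, 57, 70, 43, 73, 75, 83] (1 swaps)
Pass 3: [21, 57, 43, 70, 73, 75, 83] (1 swaps)

After 3 passes: [21, 57, 43, 70, 73, 75, 83]


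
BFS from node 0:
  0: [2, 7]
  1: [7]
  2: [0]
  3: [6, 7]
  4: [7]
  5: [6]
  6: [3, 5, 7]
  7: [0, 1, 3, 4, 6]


Visit 0, enqueue [2, 7]
Visit 2, enqueue []
Visit 7, enqueue [1, 3, 4, 6]
Visit 1, enqueue []
Visit 3, enqueue []
Visit 4, enqueue []
Visit 6, enqueue [5]
Visit 5, enqueue []

BFS order: [0, 2, 7, 1, 3, 4, 6, 5]


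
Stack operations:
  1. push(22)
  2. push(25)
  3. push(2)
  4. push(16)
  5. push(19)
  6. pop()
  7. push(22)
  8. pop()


push(22) -> [22]
push(25) -> [22, 25]
push(2) -> [22, 25, 2]
push(16) -> [22, 25, 2, 16]
push(19) -> [22, 25, 2, 16, 19]
pop()->19, [22, 25, 2, 16]
push(22) -> [22, 25, 2, 16, 22]
pop()->22, [22, 25, 2, 16]

Final stack: [22, 25, 2, 16]


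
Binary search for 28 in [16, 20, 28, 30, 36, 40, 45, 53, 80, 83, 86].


Step 1: lo=0, hi=10, mid=5, val=40
Step 2: lo=0, hi=4, mid=2, val=28

Found at index 2


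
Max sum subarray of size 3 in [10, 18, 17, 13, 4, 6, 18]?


[0:3]: 45
[1:4]: 48
[2:5]: 34
[3:6]: 23
[4:7]: 28

Max: 48 at [1:4]


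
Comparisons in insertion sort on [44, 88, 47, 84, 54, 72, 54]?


Algorithm: insertion sort
Input: [44, 88, 47, 84, 54, 72, 54]
Sorted: [44, 47, 54, 54, 72, 84, 88]

15


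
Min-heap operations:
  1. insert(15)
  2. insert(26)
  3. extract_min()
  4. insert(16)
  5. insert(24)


insert(15) -> [15]
insert(26) -> [15, 26]
extract_min()->15, [26]
insert(16) -> [16, 26]
insert(24) -> [16, 26, 24]

Final heap: [16, 26, 24]


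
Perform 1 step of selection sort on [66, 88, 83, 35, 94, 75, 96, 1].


Initial: [66, 88, 83, 35, 94, 75, 96, 1]
Step 1: min=1 at 7
  Swap: [1, 88, 83, 35, 94, 75, 96, 66]

After 1 step: [1, 88, 83, 35, 94, 75, 96, 66]


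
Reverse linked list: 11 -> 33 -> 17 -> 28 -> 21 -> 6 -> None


Step 1: curr=11, set curr.next=prev(None) | reversed so far: 11
Step 2: curr=33, set curr.next=prev(11) | reversed so far: 33 -> 11
Step 3: curr=17, set curr.next=prev(33) | reversed so far: 17 -> 33 -> 11
Step 4: curr=28, set curr.next=prev(17) | reversed so far: 28 -> 17 -> 33 -> 11
Step 5: curr=21, set curr.next=prev(28) | reversed so far: 21 -> 28 -> 17 -> 33 -> 11
Step 6: curr=6, set curr.next=prev(21) | reversed so far: 6 -> 21 -> 28 -> 17 -> 33 -> 11

6 -> 21 -> 28 -> 17 -> 33 -> 11 -> None


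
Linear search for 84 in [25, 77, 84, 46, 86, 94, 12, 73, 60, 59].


i=0: 25!=84
i=1: 77!=84
i=2: 84==84 found!

Found at 2, 3 comps


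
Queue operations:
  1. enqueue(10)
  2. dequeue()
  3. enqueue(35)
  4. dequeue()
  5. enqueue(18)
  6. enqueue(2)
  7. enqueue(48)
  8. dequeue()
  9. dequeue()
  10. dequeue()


enqueue(10) -> [10]
dequeue()->10, []
enqueue(35) -> [35]
dequeue()->35, []
enqueue(18) -> [18]
enqueue(2) -> [18, 2]
enqueue(48) -> [18, 2, 48]
dequeue()->18, [2, 48]
dequeue()->2, [48]
dequeue()->48, []

Final queue: []


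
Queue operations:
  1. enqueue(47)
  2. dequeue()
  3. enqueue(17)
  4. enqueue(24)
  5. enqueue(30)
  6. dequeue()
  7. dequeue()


enqueue(47) -> [47]
dequeue()->47, []
enqueue(17) -> [17]
enqueue(24) -> [17, 24]
enqueue(30) -> [17, 24, 30]
dequeue()->17, [24, 30]
dequeue()->24, [30]

Final queue: [30]


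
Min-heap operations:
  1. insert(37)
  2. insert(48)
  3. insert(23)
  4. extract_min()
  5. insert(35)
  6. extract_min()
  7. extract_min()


insert(37) -> [37]
insert(48) -> [37, 48]
insert(23) -> [23, 48, 37]
extract_min()->23, [37, 48]
insert(35) -> [35, 48, 37]
extract_min()->35, [37, 48]
extract_min()->37, [48]

Final heap: [48]


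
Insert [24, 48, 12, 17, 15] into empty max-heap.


Insert 24: [24]
Insert 48: [48, 24]
Insert 12: [48, 24, 12]
Insert 17: [48, 24, 12, 17]
Insert 15: [48, 24, 12, 17, 15]

Final heap: [48, 24, 12, 17, 15]


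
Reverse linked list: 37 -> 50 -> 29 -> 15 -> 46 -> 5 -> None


Step 1: curr=37, set curr.next=prev(None) | reversed so far: 37
Step 2: curr=50, set curr.next=prev(37) | reversed so far: 50 -> 37
Step 3: curr=29, set curr.next=prev(50) | reversed so far: 29 -> 50 -> 37
Step 4: curr=15, set curr.next=prev(29) | reversed so far: 15 -> 29 -> 50 -> 37
Step 5: curr=46, set curr.next=prev(15) | reversed so far: 46 -> 15 -> 29 -> 50 -> 37
Step 6: curr=5, set curr.next=prev(46) | reversed so far: 5 -> 46 -> 15 -> 29 -> 50 -> 37

5 -> 46 -> 15 -> 29 -> 50 -> 37 -> None


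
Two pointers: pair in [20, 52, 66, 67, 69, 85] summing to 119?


lo=0(20)+hi=5(85)=105
lo=1(52)+hi=5(85)=137
lo=1(52)+hi=4(69)=121
lo=1(52)+hi=3(67)=119

Yes: 52+67=119


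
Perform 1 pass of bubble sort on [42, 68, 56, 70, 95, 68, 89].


Initial: [42, 68, 56, 70, 95, 68, 89]
Pass 1: [42, 56, 68, 70, 68, 89, 95] (3 swaps)

After 1 pass: [42, 56, 68, 70, 68, 89, 95]


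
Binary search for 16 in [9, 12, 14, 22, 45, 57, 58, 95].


Step 1: lo=0, hi=7, mid=3, val=22
Step 2: lo=0, hi=2, mid=1, val=12
Step 3: lo=2, hi=2, mid=2, val=14

Not found


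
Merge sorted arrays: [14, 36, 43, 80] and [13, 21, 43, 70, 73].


Take 13 from B
Take 14 from A
Take 21 from B
Take 36 from A
Take 43 from A
Take 43 from B
Take 70 from B
Take 73 from B

Merged: [13, 14, 21, 36, 43, 43, 70, 73, 80]


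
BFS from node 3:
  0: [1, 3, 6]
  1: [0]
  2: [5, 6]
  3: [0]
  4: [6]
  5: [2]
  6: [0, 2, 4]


Visit 3, enqueue [0]
Visit 0, enqueue [1, 6]
Visit 1, enqueue []
Visit 6, enqueue [2, 4]
Visit 2, enqueue [5]
Visit 4, enqueue []
Visit 5, enqueue []

BFS order: [3, 0, 1, 6, 2, 4, 5]


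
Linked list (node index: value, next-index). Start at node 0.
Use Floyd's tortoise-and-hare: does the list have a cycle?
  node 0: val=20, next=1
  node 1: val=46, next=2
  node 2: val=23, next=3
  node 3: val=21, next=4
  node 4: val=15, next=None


Floyd's tortoise (slow, +1) and hare (fast, +2):
  init: slow=0, fast=0
  step 1: slow=1, fast=2
  step 2: slow=2, fast=4
  step 3: fast -> None, no cycle

Cycle: no


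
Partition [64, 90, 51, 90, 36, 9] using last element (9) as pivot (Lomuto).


Pivot: 9
Place pivot at 0: [9, 90, 51, 90, 36, 64]

Partitioned: [9, 90, 51, 90, 36, 64]


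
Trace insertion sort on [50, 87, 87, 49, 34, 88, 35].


Initial: [50, 87, 87, 49, 34, 88, 35]
Insert 87: [50, 87, 87, 49, 34, 88, 35]
Insert 87: [50, 87, 87, 49, 34, 88, 35]
Insert 49: [49, 50, 87, 87, 34, 88, 35]
Insert 34: [34, 49, 50, 87, 87, 88, 35]
Insert 88: [34, 49, 50, 87, 87, 88, 35]
Insert 35: [34, 35, 49, 50, 87, 87, 88]

Sorted: [34, 35, 49, 50, 87, 87, 88]


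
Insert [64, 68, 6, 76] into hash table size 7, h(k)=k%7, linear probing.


Insert 64: h=1 -> slot 1
Insert 68: h=5 -> slot 5
Insert 6: h=6 -> slot 6
Insert 76: h=6, 1 probes -> slot 0

Table: [76, 64, None, None, None, 68, 6]


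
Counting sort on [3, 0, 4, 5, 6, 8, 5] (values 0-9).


Input: [3, 0, 4, 5, 6, 8, 5]
Counts: [1, 0, 0, 1, 1, 2, 1, 0, 1, 0]

Sorted: [0, 3, 4, 5, 5, 6, 8]


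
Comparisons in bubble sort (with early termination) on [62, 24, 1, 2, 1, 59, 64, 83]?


Algorithm: bubble sort (with early termination)
Input: [62, 24, 1, 2, 1, 59, 64, 83]
Sorted: [1, 1, 2, 24, 59, 62, 64, 83]

22


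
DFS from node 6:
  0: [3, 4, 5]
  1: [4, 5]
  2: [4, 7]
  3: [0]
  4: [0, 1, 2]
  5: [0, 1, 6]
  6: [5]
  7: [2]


Visit 6, push [5]
Visit 5, push [1, 0]
Visit 0, push [4, 3]
Visit 3, push []
Visit 4, push [2, 1]
Visit 1, push []
Visit 2, push [7]
Visit 7, push []

DFS order: [6, 5, 0, 3, 4, 1, 2, 7]


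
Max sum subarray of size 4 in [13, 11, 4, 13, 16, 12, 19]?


[0:4]: 41
[1:5]: 44
[2:6]: 45
[3:7]: 60

Max: 60 at [3:7]


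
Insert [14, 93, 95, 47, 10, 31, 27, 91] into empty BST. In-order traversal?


Insert 14: root
Insert 93: R from 14
Insert 95: R from 14 -> R from 93
Insert 47: R from 14 -> L from 93
Insert 10: L from 14
Insert 31: R from 14 -> L from 93 -> L from 47
Insert 27: R from 14 -> L from 93 -> L from 47 -> L from 31
Insert 91: R from 14 -> L from 93 -> R from 47

In-order: [10, 14, 27, 31, 47, 91, 93, 95]


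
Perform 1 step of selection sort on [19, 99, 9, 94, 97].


Initial: [19, 99, 9, 94, 97]
Step 1: min=9 at 2
  Swap: [9, 99, 19, 94, 97]

After 1 step: [9, 99, 19, 94, 97]


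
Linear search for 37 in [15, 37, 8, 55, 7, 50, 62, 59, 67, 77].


i=0: 15!=37
i=1: 37==37 found!

Found at 1, 2 comps


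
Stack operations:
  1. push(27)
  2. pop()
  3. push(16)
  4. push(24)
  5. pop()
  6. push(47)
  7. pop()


push(27) -> [27]
pop()->27, []
push(16) -> [16]
push(24) -> [16, 24]
pop()->24, [16]
push(47) -> [16, 47]
pop()->47, [16]

Final stack: [16]


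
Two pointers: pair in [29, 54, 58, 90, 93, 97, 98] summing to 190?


lo=0(29)+hi=6(98)=127
lo=1(54)+hi=6(98)=152
lo=2(58)+hi=6(98)=156
lo=3(90)+hi=6(98)=188
lo=4(93)+hi=6(98)=191
lo=4(93)+hi=5(97)=190

Yes: 93+97=190


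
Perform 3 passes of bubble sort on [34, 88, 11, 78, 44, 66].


Initial: [34, 88, 11, 78, 44, 66]
Pass 1: [34, 11, 78, 44, 66, 88] (4 swaps)
Pass 2: [11, 34, 44, 66, 78, 88] (3 swaps)
Pass 3: [11, 34, 44, 66, 78, 88] (0 swaps)

After 3 passes: [11, 34, 44, 66, 78, 88]


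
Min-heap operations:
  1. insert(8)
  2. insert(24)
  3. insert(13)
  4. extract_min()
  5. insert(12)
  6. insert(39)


insert(8) -> [8]
insert(24) -> [8, 24]
insert(13) -> [8, 24, 13]
extract_min()->8, [13, 24]
insert(12) -> [12, 24, 13]
insert(39) -> [12, 24, 13, 39]

Final heap: [12, 24, 13, 39]


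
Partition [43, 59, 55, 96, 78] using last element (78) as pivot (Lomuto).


Pivot: 78
  43 <= 78: advance i (no swap)
  59 <= 78: advance i (no swap)
  55 <= 78: advance i (no swap)
Place pivot at 3: [43, 59, 55, 78, 96]

Partitioned: [43, 59, 55, 78, 96]


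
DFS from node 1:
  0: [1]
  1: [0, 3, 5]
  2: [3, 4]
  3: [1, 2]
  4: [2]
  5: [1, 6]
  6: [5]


Visit 1, push [5, 3, 0]
Visit 0, push []
Visit 3, push [2]
Visit 2, push [4]
Visit 4, push []
Visit 5, push [6]
Visit 6, push []

DFS order: [1, 0, 3, 2, 4, 5, 6]


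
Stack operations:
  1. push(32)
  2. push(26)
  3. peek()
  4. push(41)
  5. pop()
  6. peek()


push(32) -> [32]
push(26) -> [32, 26]
peek()->26
push(41) -> [32, 26, 41]
pop()->41, [32, 26]
peek()->26

Final stack: [32, 26]


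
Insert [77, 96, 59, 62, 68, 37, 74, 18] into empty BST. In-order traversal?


Insert 77: root
Insert 96: R from 77
Insert 59: L from 77
Insert 62: L from 77 -> R from 59
Insert 68: L from 77 -> R from 59 -> R from 62
Insert 37: L from 77 -> L from 59
Insert 74: L from 77 -> R from 59 -> R from 62 -> R from 68
Insert 18: L from 77 -> L from 59 -> L from 37

In-order: [18, 37, 59, 62, 68, 74, 77, 96]


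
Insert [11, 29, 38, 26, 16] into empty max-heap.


Insert 11: [11]
Insert 29: [29, 11]
Insert 38: [38, 11, 29]
Insert 26: [38, 26, 29, 11]
Insert 16: [38, 26, 29, 11, 16]

Final heap: [38, 26, 29, 11, 16]


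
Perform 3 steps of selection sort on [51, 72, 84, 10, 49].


Initial: [51, 72, 84, 10, 49]
Step 1: min=10 at 3
  Swap: [10, 72, 84, 51, 49]
Step 2: min=49 at 4
  Swap: [10, 49, 84, 51, 72]
Step 3: min=51 at 3
  Swap: [10, 49, 51, 84, 72]

After 3 steps: [10, 49, 51, 84, 72]


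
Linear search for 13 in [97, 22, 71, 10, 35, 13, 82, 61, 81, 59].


i=0: 97!=13
i=1: 22!=13
i=2: 71!=13
i=3: 10!=13
i=4: 35!=13
i=5: 13==13 found!

Found at 5, 6 comps


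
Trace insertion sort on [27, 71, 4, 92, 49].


Initial: [27, 71, 4, 92, 49]
Insert 71: [27, 71, 4, 92, 49]
Insert 4: [4, 27, 71, 92, 49]
Insert 92: [4, 27, 71, 92, 49]
Insert 49: [4, 27, 49, 71, 92]

Sorted: [4, 27, 49, 71, 92]


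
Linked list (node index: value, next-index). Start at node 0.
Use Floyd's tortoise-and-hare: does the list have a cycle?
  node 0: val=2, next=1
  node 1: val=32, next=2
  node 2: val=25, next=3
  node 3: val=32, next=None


Floyd's tortoise (slow, +1) and hare (fast, +2):
  init: slow=0, fast=0
  step 1: slow=1, fast=2
  step 2: fast 2->3->None, no cycle

Cycle: no


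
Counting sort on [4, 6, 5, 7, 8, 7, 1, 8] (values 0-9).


Input: [4, 6, 5, 7, 8, 7, 1, 8]
Counts: [0, 1, 0, 0, 1, 1, 1, 2, 2, 0]

Sorted: [1, 4, 5, 6, 7, 7, 8, 8]


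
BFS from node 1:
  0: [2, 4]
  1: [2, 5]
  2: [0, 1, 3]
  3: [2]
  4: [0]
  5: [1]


Visit 1, enqueue [2, 5]
Visit 2, enqueue [0, 3]
Visit 5, enqueue []
Visit 0, enqueue [4]
Visit 3, enqueue []
Visit 4, enqueue []

BFS order: [1, 2, 5, 0, 3, 4]


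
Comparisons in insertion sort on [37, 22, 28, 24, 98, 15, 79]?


Algorithm: insertion sort
Input: [37, 22, 28, 24, 98, 15, 79]
Sorted: [15, 22, 24, 28, 37, 79, 98]

14


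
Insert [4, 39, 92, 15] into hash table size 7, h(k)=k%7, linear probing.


Insert 4: h=4 -> slot 4
Insert 39: h=4, 1 probes -> slot 5
Insert 92: h=1 -> slot 1
Insert 15: h=1, 1 probes -> slot 2

Table: [None, 92, 15, None, 4, 39, None]


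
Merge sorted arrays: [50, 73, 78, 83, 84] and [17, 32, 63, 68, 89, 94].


Take 17 from B
Take 32 from B
Take 50 from A
Take 63 from B
Take 68 from B
Take 73 from A
Take 78 from A
Take 83 from A
Take 84 from A

Merged: [17, 32, 50, 63, 68, 73, 78, 83, 84, 89, 94]


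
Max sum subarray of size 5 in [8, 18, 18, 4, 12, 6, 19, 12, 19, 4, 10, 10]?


[0:5]: 60
[1:6]: 58
[2:7]: 59
[3:8]: 53
[4:9]: 68
[5:10]: 60
[6:11]: 64
[7:12]: 55

Max: 68 at [4:9]


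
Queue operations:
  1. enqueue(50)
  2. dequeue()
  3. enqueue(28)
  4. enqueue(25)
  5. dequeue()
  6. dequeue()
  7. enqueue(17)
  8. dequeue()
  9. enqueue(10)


enqueue(50) -> [50]
dequeue()->50, []
enqueue(28) -> [28]
enqueue(25) -> [28, 25]
dequeue()->28, [25]
dequeue()->25, []
enqueue(17) -> [17]
dequeue()->17, []
enqueue(10) -> [10]

Final queue: [10]


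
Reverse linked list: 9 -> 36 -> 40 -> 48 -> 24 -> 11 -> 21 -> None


Step 1: curr=9, set curr.next=prev(None) | reversed so far: 9
Step 2: curr=36, set curr.next=prev(9) | reversed so far: 36 -> 9
Step 3: curr=40, set curr.next=prev(36) | reversed so far: 40 -> 36 -> 9
Step 4: curr=48, set curr.next=prev(40) | reversed so far: 48 -> 40 -> 36 -> 9
Step 5: curr=24, set curr.next=prev(48) | reversed so far: 24 -> 48 -> 40 -> 36 -> 9
Step 6: curr=11, set curr.next=prev(24) | reversed so far: 11 -> 24 -> 48 -> 40 -> 36 -> 9
Step 7: curr=21, set curr.next=prev(11) | reversed so far: 21 -> 11 -> 24 -> 48 -> 40 -> 36 -> 9

21 -> 11 -> 24 -> 48 -> 40 -> 36 -> 9 -> None


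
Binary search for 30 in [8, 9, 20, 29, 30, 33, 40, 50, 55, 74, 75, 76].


Step 1: lo=0, hi=11, mid=5, val=33
Step 2: lo=0, hi=4, mid=2, val=20
Step 3: lo=3, hi=4, mid=3, val=29
Step 4: lo=4, hi=4, mid=4, val=30

Found at index 4


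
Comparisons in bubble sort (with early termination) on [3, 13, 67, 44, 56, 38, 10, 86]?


Algorithm: bubble sort (with early termination)
Input: [3, 13, 67, 44, 56, 38, 10, 86]
Sorted: [3, 10, 13, 38, 44, 56, 67, 86]

27


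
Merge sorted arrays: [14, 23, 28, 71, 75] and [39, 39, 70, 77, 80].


Take 14 from A
Take 23 from A
Take 28 from A
Take 39 from B
Take 39 from B
Take 70 from B
Take 71 from A
Take 75 from A

Merged: [14, 23, 28, 39, 39, 70, 71, 75, 77, 80]


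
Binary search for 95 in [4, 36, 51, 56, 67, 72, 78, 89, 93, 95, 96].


Step 1: lo=0, hi=10, mid=5, val=72
Step 2: lo=6, hi=10, mid=8, val=93
Step 3: lo=9, hi=10, mid=9, val=95

Found at index 9


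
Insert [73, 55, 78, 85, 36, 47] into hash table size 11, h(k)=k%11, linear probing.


Insert 73: h=7 -> slot 7
Insert 55: h=0 -> slot 0
Insert 78: h=1 -> slot 1
Insert 85: h=8 -> slot 8
Insert 36: h=3 -> slot 3
Insert 47: h=3, 1 probes -> slot 4

Table: [55, 78, None, 36, 47, None, None, 73, 85, None, None]


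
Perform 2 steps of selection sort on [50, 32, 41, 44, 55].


Initial: [50, 32, 41, 44, 55]
Step 1: min=32 at 1
  Swap: [32, 50, 41, 44, 55]
Step 2: min=41 at 2
  Swap: [32, 41, 50, 44, 55]

After 2 steps: [32, 41, 50, 44, 55]


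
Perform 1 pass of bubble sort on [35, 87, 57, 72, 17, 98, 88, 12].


Initial: [35, 87, 57, 72, 17, 98, 88, 12]
Pass 1: [35, 57, 72, 17, 87, 88, 12, 98] (5 swaps)

After 1 pass: [35, 57, 72, 17, 87, 88, 12, 98]


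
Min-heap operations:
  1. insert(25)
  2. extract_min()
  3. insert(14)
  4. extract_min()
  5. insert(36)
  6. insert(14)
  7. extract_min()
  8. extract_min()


insert(25) -> [25]
extract_min()->25, []
insert(14) -> [14]
extract_min()->14, []
insert(36) -> [36]
insert(14) -> [14, 36]
extract_min()->14, [36]
extract_min()->36, []

Final heap: []


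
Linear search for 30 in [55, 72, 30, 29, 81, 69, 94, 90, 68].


i=0: 55!=30
i=1: 72!=30
i=2: 30==30 found!

Found at 2, 3 comps


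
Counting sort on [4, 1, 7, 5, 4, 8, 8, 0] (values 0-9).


Input: [4, 1, 7, 5, 4, 8, 8, 0]
Counts: [1, 1, 0, 0, 2, 1, 0, 1, 2, 0]

Sorted: [0, 1, 4, 4, 5, 7, 8, 8]


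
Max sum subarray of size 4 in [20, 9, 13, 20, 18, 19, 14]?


[0:4]: 62
[1:5]: 60
[2:6]: 70
[3:7]: 71

Max: 71 at [3:7]


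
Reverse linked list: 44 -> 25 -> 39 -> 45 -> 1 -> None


Step 1: curr=44, set curr.next=prev(None) | reversed so far: 44
Step 2: curr=25, set curr.next=prev(44) | reversed so far: 25 -> 44
Step 3: curr=39, set curr.next=prev(25) | reversed so far: 39 -> 25 -> 44
Step 4: curr=45, set curr.next=prev(39) | reversed so far: 45 -> 39 -> 25 -> 44
Step 5: curr=1, set curr.next=prev(45) | reversed so far: 1 -> 45 -> 39 -> 25 -> 44

1 -> 45 -> 39 -> 25 -> 44 -> None


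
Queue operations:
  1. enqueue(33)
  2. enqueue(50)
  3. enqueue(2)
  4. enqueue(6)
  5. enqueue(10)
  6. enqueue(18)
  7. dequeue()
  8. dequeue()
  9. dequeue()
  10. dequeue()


enqueue(33) -> [33]
enqueue(50) -> [33, 50]
enqueue(2) -> [33, 50, 2]
enqueue(6) -> [33, 50, 2, 6]
enqueue(10) -> [33, 50, 2, 6, 10]
enqueue(18) -> [33, 50, 2, 6, 10, 18]
dequeue()->33, [50, 2, 6, 10, 18]
dequeue()->50, [2, 6, 10, 18]
dequeue()->2, [6, 10, 18]
dequeue()->6, [10, 18]

Final queue: [10, 18]


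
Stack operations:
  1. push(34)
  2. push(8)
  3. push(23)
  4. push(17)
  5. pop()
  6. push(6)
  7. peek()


push(34) -> [34]
push(8) -> [34, 8]
push(23) -> [34, 8, 23]
push(17) -> [34, 8, 23, 17]
pop()->17, [34, 8, 23]
push(6) -> [34, 8, 23, 6]
peek()->6

Final stack: [34, 8, 23, 6]


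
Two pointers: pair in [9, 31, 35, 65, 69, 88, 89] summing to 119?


lo=0(9)+hi=6(89)=98
lo=1(31)+hi=6(89)=120
lo=1(31)+hi=5(88)=119

Yes: 31+88=119


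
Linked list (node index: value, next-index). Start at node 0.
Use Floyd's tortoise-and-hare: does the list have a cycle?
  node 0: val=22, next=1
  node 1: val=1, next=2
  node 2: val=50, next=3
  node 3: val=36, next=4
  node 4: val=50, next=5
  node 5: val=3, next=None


Floyd's tortoise (slow, +1) and hare (fast, +2):
  init: slow=0, fast=0
  step 1: slow=1, fast=2
  step 2: slow=2, fast=4
  step 3: fast 4->5->None, no cycle

Cycle: no


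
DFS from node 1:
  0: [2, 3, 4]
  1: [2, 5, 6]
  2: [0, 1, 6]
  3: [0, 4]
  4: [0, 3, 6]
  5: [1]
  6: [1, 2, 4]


Visit 1, push [6, 5, 2]
Visit 2, push [6, 0]
Visit 0, push [4, 3]
Visit 3, push [4]
Visit 4, push [6]
Visit 6, push []
Visit 5, push []

DFS order: [1, 2, 0, 3, 4, 6, 5]


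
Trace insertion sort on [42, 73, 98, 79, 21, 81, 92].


Initial: [42, 73, 98, 79, 21, 81, 92]
Insert 73: [42, 73, 98, 79, 21, 81, 92]
Insert 98: [42, 73, 98, 79, 21, 81, 92]
Insert 79: [42, 73, 79, 98, 21, 81, 92]
Insert 21: [21, 42, 73, 79, 98, 81, 92]
Insert 81: [21, 42, 73, 79, 81, 98, 92]
Insert 92: [21, 42, 73, 79, 81, 92, 98]

Sorted: [21, 42, 73, 79, 81, 92, 98]
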